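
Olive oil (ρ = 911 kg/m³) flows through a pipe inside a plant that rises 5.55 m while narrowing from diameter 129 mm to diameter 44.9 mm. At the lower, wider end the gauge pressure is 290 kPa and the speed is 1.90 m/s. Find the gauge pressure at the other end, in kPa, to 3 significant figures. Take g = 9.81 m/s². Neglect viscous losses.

Mass conservation (A₁v₁ = A₂v₂) gives v₂ = 1.90 × 131/15.8 = 15.7 m/s.
Energy conservation along the streamline gives P₂ = P₁ − ½ρ(v₂² − v₁²) − ρg(h₂ − h₁).
P₂ = 290000 + ½·911·(1.90² − 15.7²) − 911·9.81·(+5.55) = 290000 + (-110000) − (49600) = 130000 Pa.

P₂ ≈ 130 kPa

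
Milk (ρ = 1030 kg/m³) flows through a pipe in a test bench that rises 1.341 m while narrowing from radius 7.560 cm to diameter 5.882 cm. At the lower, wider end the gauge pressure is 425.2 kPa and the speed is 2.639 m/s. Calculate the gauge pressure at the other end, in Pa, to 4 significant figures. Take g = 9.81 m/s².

P₂ = 258600 Pa

Mass conservation (A₁v₁ = A₂v₂) gives v₂ = 2.639 × 179.6/27.17 = 17.44 m/s.
Applying Bernoulli between the two ends and solving for P₂: P₂ = P₁ + ½ρ(v₁² − v₂²) − ρgΔh.
P₂ = 425200 + ½·1030·(2.639² − 17.44²) − 1030·9.81·(+1.341) = 425200 + (-153000) − (13550) = 258600 Pa.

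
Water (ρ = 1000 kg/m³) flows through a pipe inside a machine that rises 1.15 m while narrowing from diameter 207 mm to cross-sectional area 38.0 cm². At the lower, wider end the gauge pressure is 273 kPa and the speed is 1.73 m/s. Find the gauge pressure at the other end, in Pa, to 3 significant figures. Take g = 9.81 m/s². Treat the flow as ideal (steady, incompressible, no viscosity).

P₂ = 146000 Pa

By continuity, v₂ = v₁·A₁/A₂ = 1.73·(337/38.0) = 15.3 m/s.
Energy conservation along the streamline gives P₂ = P₁ − ½ρ(v₂² − v₁²) − ρg(h₂ − h₁).
P₂ = 273000 + ½·1000·(1.73² − 15.3²) − 1000·9.81·(+1.15) = 273000 + (-116000) − (11300) = 146000 Pa.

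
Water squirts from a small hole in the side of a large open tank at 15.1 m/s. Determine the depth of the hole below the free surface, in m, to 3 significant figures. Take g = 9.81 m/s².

Inverting v = √(2gh) gives h = v² / 2g.
h = 15.1²/(2·9.81) = 228/19.62 = 11.6 m.

h ≈ 11.6 m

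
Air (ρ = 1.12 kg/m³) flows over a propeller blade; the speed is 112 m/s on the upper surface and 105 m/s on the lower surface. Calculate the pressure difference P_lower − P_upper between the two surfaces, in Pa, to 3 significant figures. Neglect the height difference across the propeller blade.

With negligible Δh, P + ½ρv² is constant, so P_low − P_up = ½ρ(v_up² − v_low²).
ΔP = ½·1.12·(112² − 105²) = 851 Pa.

ΔP = 851 Pa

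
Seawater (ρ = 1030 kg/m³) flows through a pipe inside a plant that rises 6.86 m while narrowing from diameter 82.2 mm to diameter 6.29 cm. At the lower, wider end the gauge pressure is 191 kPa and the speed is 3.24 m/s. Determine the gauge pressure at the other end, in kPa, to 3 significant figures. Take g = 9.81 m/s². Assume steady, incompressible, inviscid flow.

P₂ ≈ 111 kPa

By continuity, v₂ = v₁·A₁/A₂ = 3.24·(53.1/31.1) = 5.53 m/s.
Energy conservation along the streamline gives P₂ = P₁ − ½ρ(v₂² − v₁²) − ρg(h₂ − h₁).
P₂ = 191000 + ½·1030·(3.24² − 5.53²) − 1030·9.81·(+6.86) = 191000 + (-10400) − (69300) = 111000 Pa.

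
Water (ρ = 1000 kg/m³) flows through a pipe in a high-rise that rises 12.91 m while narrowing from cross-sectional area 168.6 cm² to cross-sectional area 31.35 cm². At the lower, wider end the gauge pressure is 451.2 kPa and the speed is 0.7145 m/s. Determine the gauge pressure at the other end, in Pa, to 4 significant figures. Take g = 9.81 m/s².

P₂ ≈ 317400 Pa

Continuity gives A₁v₁ = A₂v₂, so v₂ = (168.6 cm²)/(31.35 cm²) × 0.7145 m/s = 3.843 m/s.
Applying Bernoulli between the two ends and solving for P₂: P₂ = P₁ + ½ρ(v₁² − v₂²) − ρgΔh.
P₂ = 451200 + ½·1000·(0.7145² − 3.843²) − 1000·9.81·(+12.91) = 451200 + (-7127) − (126600) = 317400 Pa.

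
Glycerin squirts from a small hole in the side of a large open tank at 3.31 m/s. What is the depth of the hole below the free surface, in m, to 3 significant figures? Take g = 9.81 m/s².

0.558 m

Inverting v = √(2gh) gives h = v² / 2g.
h = 3.31²/(2·9.81) = 11.0/19.62 = 0.558 m.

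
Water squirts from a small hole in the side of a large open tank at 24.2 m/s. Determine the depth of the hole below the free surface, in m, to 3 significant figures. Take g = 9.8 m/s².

Inverting v = √(2gh) gives h = v² / 2g.
h = 24.2²/(2·9.8) = 586/19.60 = 29.9 m.

h ≈ 29.9 m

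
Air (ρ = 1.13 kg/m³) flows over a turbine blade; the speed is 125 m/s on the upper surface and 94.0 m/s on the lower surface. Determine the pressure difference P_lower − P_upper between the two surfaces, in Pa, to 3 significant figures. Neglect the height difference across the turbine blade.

The pressure is lower where the speed is higher: ΔP = ½ρ(v_up² − v_low²).
ΔP = ½·1.13·(125² − 94.0²) = 3840 Pa.

ΔP ≈ 3840 Pa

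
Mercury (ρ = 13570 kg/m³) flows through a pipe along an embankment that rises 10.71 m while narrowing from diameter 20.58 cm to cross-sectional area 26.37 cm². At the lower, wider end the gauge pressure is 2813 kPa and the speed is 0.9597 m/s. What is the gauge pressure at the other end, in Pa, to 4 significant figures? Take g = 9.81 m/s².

Continuity gives A₁v₁ = A₂v₂, so v₂ = (332.6 cm²)/(26.37 cm²) × 0.9597 m/s = 12.11 m/s.
Bernoulli: P₁ + ½ρv₁² + ρg h₁ = P₂ + ½ρv₂² + ρg h₂, so P₂ = P₁ + ½ρ(v₁² − v₂²) − ρg(h₂ − h₁).
P₂ = 2813000 + ½·13570·(0.9597² − 12.11²) − 13570·9.81·(+10.71) = 2813000 + (-988200) − (1426000) = 399100 Pa.

399100 Pa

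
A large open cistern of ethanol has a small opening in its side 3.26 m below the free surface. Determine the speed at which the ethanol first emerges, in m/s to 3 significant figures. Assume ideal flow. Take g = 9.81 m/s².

Torricelli's result v = √(2gh) gives v = √(2·9.81·3.26) = 8.00 m/s.

v = 8.00 m/s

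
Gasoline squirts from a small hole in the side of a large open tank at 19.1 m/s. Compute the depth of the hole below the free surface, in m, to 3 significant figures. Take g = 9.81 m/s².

Torricelli: v = √(2gh), so h = v²/(2g).
h = 19.1²/(2·9.81) = 365/19.62 = 18.6 m.

h ≈ 18.6 m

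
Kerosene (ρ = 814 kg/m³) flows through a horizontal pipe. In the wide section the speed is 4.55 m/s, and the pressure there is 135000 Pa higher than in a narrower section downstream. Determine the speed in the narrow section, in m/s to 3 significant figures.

v₂ = 18.8 m/s

Horizontal Bernoulli: P₁ + ½ρv₁² = P₂ + ½ρv₂², so v₂² = v₁² + 2(P₁ − P₂)/ρ.
v₂ = √(4.55² + 2·135000/814) = √(20.7 + 332) = 18.8 m/s.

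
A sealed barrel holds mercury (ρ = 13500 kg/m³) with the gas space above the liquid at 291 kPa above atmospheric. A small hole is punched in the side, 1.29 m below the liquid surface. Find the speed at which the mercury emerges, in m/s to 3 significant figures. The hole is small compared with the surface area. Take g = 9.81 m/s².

v ≈ 8.27 m/s

Take point 1 at the surface (v₁ ≈ 0) and point 2 at the hole (at atmospheric pressure). Bernoulli: P₁ + ρg h = P_atm + ½ρv₂².
With P₁ − P_atm = 291000 Pa, v₂ = √(2gh + 2ΔP/ρ) = √(2·9.81·1.29 + 2·291000/13500) = 8.27 m/s.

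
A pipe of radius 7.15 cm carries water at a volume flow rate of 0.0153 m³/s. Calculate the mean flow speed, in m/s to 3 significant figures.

Q = 0.0153 m³/s = 0.0153 m³/s.
v = Q/A = 0.0153 / 0.0161 = 0.953 m/s.

v = 0.953 m/s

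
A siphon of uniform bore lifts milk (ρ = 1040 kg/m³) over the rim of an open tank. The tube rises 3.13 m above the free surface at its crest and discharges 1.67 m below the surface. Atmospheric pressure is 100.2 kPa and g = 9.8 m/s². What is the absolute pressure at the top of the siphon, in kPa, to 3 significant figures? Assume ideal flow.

The outlet speed comes from Torricelli: v = √(2g·1.67) = 5.72 m/s.
Continuity keeps v the same throughout the tube; from surface to crest, P_atm + 0 = P_top + ½ρv² + ρg·h_top.
P_top = 100200 − ½·1040·5.72² − 1040·9.8·3.13 = 51300 Pa.

P_top ≈ 51.3 kPa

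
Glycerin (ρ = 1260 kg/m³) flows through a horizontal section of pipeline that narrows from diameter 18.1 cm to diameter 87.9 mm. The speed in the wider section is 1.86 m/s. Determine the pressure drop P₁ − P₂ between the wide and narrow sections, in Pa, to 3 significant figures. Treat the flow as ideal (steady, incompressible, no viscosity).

37000 Pa

Continuity gives A₁v₁ = A₂v₂, so v₂ = (257 cm²)/(60.7 cm²) × 1.86 m/s = 7.89 m/s.
Along the horizontal streamline, P + ½ρv² is constant.
P₁ − P₂ = ½·1260·(7.89² − 1.86²) = ½·1260·58.7 = 37000 Pa.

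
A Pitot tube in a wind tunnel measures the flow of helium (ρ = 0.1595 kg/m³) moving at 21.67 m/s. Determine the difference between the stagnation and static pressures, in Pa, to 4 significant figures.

ΔP ≈ 37.45 Pa

At the stagnation point the flow is brought to rest, so Bernoulli gives P_stag − P_static = ½ρv².
ΔP = ½·0.1595·21.67² = 37.45 Pa.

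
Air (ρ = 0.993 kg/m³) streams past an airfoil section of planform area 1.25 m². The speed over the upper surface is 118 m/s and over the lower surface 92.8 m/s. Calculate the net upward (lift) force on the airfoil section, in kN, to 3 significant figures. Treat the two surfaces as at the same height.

3.30 kN

With equal heights on the two surfaces, Bernoulli gives P_lower − P_upper = ½ρ(v_upper² − v_lower²).
ΔP = ½·0.993·(118² − 92.8²) = 2640 Pa.
Lift = ΔP · A = 2640 × 1.25 = 3300 N.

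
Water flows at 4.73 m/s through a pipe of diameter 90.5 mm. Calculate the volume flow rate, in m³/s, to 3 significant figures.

Q = A·v = 0.00643 m² × 4.73 m/s = 0.0304 m³/s.

Q = 0.0304 m³/s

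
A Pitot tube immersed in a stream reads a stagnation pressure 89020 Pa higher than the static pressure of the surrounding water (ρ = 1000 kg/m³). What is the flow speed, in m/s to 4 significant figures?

13.34 m/s

The dynamic pressure equals the rise in static pressure at the stagnation point: ΔP = ½ρv².
v = √(2ΔP/ρ) = √(2·89020/1000) = 13.34 m/s.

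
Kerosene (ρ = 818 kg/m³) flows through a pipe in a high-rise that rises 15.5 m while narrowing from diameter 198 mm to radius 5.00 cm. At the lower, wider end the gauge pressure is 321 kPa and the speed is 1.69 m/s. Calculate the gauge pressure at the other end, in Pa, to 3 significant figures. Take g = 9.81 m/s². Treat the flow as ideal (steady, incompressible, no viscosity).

Continuity gives A₁v₁ = A₂v₂, so v₂ = (308 cm²)/(78.5 cm²) × 1.69 m/s = 6.63 m/s.
Applying Bernoulli between the two ends and solving for P₂: P₂ = P₁ + ½ρ(v₁² − v₂²) − ρgΔh.
P₂ = 321000 + ½·818·(1.69² − 6.63²) − 818·9.81·(+15.5) = 321000 + (-16800) − (124000) = 180000 Pa.

P₂ ≈ 180000 Pa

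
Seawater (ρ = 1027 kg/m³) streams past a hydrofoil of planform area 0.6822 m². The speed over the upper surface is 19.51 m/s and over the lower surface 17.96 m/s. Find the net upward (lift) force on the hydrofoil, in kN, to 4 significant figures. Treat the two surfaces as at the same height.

From P + ½ρv² = const at equal height, P_low − P_up = ½ρ(v_up² − v_low²).
ΔP = ½·1027·(19.51² − 17.96²) = 29820 Pa.
Lift = ΔP · A = 29820 × 0.6822 = 20350 N.

F = 20.35 kN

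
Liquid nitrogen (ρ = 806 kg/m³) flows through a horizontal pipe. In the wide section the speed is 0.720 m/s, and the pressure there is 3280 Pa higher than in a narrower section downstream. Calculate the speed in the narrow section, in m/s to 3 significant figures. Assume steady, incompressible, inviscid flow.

With h₁ = h₂, rearranging Bernoulli gives v₂ = √(v₁² + 2ΔP/ρ).
v₂ = √(0.720² + 2·3280/806) = √(0.518 + 8.14) = 2.94 m/s.

v₂ ≈ 2.94 m/s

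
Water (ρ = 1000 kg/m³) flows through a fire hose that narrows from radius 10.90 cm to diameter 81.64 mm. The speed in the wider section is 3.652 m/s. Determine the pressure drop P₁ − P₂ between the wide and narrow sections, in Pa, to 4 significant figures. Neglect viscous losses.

ΔP = 332400 Pa

By continuity, v₂ = v₁·A₁/A₂ = 3.652·(373.3/52.35) = 26.04 m/s.
The pipe is horizontal, so Bernoulli reduces to P₁ + ½ρv₁² = P₂ + ½ρv₂².
P₁ − P₂ = ½·1000·(26.04² − 3.652²) = ½·1000·664.7 = 332400 Pa.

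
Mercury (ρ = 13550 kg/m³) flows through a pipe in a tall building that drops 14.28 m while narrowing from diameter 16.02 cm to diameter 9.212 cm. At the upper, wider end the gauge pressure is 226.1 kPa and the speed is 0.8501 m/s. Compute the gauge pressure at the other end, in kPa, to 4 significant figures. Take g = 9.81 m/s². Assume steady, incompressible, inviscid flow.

By continuity, v₂ = v₁·A₁/A₂ = 0.8501·(201.6/66.65) = 2.571 m/s.
Energy conservation along the streamline gives P₂ = P₁ − ½ρ(v₂² − v₁²) − ρg(h₂ − h₁).
P₂ = 226100 + ½·13550·(0.8501² − 2.571²) − 13550·9.81·(−14.28) = 226100 + (-39880) − (-1898000) = 2084000 Pa.

2084 kPa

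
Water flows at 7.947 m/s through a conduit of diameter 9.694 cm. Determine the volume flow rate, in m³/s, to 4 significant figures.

Q = A·v = 0.007381 m² × 7.947 m/s = 0.05865 m³/s.

Q ≈ 0.05865 m³/s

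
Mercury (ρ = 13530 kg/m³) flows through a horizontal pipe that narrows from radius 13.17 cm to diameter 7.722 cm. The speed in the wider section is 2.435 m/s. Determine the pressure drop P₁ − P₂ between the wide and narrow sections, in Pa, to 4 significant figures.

Mass conservation (A₁v₁ = A₂v₂) gives v₂ = 2.435 × 544.9/46.83 = 28.33 m/s.
With no height change, Bernoulli's equation is P₁ + ½ρv₁² = P₂ + ½ρv₂².
P₁ − P₂ = ½·13530·(28.33² − 2.435²) = ½·13530·796.7 = 5390000 Pa.

ΔP ≈ 5390000 Pa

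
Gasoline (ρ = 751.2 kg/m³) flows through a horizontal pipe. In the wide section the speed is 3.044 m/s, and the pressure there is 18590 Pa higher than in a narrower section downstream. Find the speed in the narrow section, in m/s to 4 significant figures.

Horizontal Bernoulli: P₁ + ½ρv₁² = P₂ + ½ρv₂², so v₂² = v₁² + 2(P₁ − P₂)/ρ.
v₂ = √(3.044² + 2·18590/751.2) = √(9.266 + 49.49) = 7.666 m/s.

v₂ = 7.666 m/s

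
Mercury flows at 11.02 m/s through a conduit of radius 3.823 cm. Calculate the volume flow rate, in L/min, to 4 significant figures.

Q ≈ 3036 L/min

Q = A·v = 0.004592 m² × 11.02 m/s = 0.05060 m³/s.
Converting: 0.05060 m³/s × 60000 = 3036 L/min.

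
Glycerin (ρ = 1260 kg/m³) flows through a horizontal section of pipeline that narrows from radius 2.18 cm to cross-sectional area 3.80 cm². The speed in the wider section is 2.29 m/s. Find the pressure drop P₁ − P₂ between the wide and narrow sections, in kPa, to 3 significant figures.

47.7 kPa

Continuity gives A₁v₁ = A₂v₂, so v₂ = (14.9 cm²)/(3.80 cm²) × 2.29 m/s = 9.00 m/s.
Bernoulli (h₁ = h₂): P₁ − P₂ = ½ρ(v₂² − v₁²).
P₁ − P₂ = ½·1260·(9.00² − 2.29²) = ½·1260·75.7 = 47700 Pa.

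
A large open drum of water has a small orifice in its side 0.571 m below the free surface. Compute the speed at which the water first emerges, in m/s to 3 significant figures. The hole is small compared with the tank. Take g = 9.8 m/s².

The surface is effectively still and both ends are open, so ½v² = gh and v = √(2·9.8·0.571) = 3.35 m/s.

v ≈ 3.35 m/s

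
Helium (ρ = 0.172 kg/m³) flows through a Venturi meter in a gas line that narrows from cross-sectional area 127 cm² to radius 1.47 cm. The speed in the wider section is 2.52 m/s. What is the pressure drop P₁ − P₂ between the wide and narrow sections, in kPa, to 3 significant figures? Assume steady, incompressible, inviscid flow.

By continuity, v₂ = v₁·A₁/A₂ = 2.52·(127/6.79) = 47.1 m/s.
With no height change, Bernoulli's equation is P₁ + ½ρv₁² = P₂ + ½ρv₂².
P₁ − P₂ = ½·0.172·(47.1² − 2.52²) = ½·0.172·2220 = 191 Pa.

ΔP ≈ 0.191 kPa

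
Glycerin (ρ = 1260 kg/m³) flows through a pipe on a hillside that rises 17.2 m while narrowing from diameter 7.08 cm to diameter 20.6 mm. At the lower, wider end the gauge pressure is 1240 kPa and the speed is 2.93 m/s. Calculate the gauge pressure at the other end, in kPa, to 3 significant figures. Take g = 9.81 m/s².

P₂ ≈ 278 kPa

By continuity, v₂ = v₁·A₁/A₂ = 2.93·(39.4/3.33) = 34.6 m/s.
Energy conservation along the streamline gives P₂ = P₁ − ½ρ(v₂² − v₁²) − ρg(h₂ − h₁).
P₂ = 1240000 + ½·1260·(2.93² − 34.6²) − 1260·9.81·(+17.2) = 1240000 + (-749000) − (213000) = 278000 Pa.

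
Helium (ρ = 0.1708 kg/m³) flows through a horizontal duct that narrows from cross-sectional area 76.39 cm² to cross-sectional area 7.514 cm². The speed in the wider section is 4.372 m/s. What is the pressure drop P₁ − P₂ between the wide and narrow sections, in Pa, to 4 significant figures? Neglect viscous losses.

By continuity, v₂ = v₁·A₁/A₂ = 4.372·(76.39/7.514) = 44.45 m/s.
Along the horizontal streamline, P + ½ρv² is constant.
P₁ − P₂ = ½·0.1708·(44.45² − 4.372²) = ½·0.1708·1956 = 167.1 Pa.

ΔP = 167.1 Pa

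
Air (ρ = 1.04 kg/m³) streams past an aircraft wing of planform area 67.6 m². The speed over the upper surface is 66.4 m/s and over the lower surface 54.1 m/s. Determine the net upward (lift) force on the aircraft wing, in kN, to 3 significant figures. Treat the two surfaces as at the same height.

From P + ½ρv² = const at equal height, P_low − P_up = ½ρ(v_up² − v_low²).
ΔP = ½·1.04·(66.4² − 54.1²) = 771 Pa.
Lift = ΔP · A = 771 × 67.6 = 52100 N.

F ≈ 52.1 kN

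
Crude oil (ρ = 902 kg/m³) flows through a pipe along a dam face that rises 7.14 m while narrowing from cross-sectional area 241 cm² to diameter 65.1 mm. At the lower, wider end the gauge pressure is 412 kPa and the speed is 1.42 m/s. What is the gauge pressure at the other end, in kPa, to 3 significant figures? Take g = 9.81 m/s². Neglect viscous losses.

The volume flow rate is constant, so v₂ = (A₁/A₂)v₁ = (241/33.3)·1.42 = 10.3 m/s.
Applying Bernoulli between the two ends and solving for P₂: P₂ = P₁ + ½ρ(v₁² − v₂²) − ρgΔh.
P₂ = 412000 + ½·902·(1.42² − 10.3²) − 902·9.81·(+7.14) = 412000 + (-46800) − (63200) = 302000 Pa.

P₂ ≈ 302 kPa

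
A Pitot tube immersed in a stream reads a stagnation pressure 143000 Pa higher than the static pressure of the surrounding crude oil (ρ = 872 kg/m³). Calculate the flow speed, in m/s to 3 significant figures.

The dynamic pressure equals the rise in static pressure at the stagnation point: ΔP = ½ρv².
v = √(2ΔP/ρ) = √(2·143000/872) = 18.1 m/s.

v ≈ 18.1 m/s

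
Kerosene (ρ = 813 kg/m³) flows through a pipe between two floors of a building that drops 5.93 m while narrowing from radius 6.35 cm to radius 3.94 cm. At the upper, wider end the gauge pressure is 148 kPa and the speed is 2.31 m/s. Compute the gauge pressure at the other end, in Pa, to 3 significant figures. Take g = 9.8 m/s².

The volume flow rate is constant, so v₂ = (A₁/A₂)v₁ = (127/48.8)·2.31 = 6.00 m/s.
Applying Bernoulli between the two ends and solving for P₂: P₂ = P₁ + ½ρ(v₁² − v₂²) − ρgΔh.
P₂ = 148000 + ½·813·(2.31² − 6.00²) − 813·9.8·(−5.93) = 148000 + (-12500) − (-47200) = 183000 Pa.

P₂ ≈ 183000 Pa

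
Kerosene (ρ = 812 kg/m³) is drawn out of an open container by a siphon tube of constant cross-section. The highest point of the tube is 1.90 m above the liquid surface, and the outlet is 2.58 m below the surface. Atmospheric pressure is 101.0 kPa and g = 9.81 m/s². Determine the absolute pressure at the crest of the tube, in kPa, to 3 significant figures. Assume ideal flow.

From the surface to the outlet (both open to atmosphere, surface at rest): v = √(2g·h_out) = √(2·9.81·2.58) = 7.11 m/s.
The bore is uniform, so the speed at the crest is the same v. Bernoulli surface→crest: P_atm = P_top + ½ρv² + ρg·h_top.
P_top = 101000 − ½·812·7.11² − 812·9.81·1.90 = 65300 Pa.

P_top = 65.3 kPa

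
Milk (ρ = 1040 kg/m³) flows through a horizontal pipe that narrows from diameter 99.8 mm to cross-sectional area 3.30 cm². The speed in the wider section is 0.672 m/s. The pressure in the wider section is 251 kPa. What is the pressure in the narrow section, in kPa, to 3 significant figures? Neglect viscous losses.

P₂ ≈ 119 kPa

Continuity gives A₁v₁ = A₂v₂, so v₂ = (78.2 cm²)/(3.30 cm²) × 0.672 m/s = 15.9 m/s.
The pipe is horizontal, so Bernoulli reduces to P₁ + ½ρv₁² = P₂ + ½ρv₂².
P₂ = P₁ − ½ρ(v₂² − v₁²) = 251000 − ½·1040·(15.9² − 0.672²) = 251000 − 132000 = 119000 Pa.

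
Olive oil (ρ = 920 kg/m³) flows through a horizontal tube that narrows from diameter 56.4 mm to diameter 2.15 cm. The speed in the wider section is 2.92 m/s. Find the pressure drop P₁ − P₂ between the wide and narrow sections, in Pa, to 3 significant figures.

182000 Pa

By continuity, v₂ = v₁·A₁/A₂ = 2.92·(25.0/3.63) = 20.1 m/s.
The pipe is horizontal, so Bernoulli reduces to P₁ + ½ρv₁² = P₂ + ½ρv₂².
P₁ − P₂ = ½·920·(20.1² − 2.92²) = ½·920·395 = 182000 Pa.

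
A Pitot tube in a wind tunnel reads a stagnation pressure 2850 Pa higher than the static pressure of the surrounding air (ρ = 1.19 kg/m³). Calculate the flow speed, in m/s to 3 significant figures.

v ≈ 69.2 m/s

At the stagnation point the flow is brought to rest, so Bernoulli gives P_stag − P_static = ½ρv².
v = √(2ΔP/ρ) = √(2·2850/1.19) = 69.2 m/s.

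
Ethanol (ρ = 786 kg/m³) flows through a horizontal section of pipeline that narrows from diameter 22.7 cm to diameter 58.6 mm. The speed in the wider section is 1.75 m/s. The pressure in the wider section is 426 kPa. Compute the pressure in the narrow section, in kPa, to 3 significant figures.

P₂ ≈ 156 kPa

Continuity gives A₁v₁ = A₂v₂, so v₂ = (405 cm²)/(27.0 cm²) × 1.75 m/s = 26.3 m/s.
Bernoulli (h₁ = h₂): P₁ − P₂ = ½ρ(v₂² − v₁²).
P₂ = P₁ − ½ρ(v₂² − v₁²) = 426000 − ½·786·(26.3² − 1.75²) = 426000 − 270000 = 156000 Pa.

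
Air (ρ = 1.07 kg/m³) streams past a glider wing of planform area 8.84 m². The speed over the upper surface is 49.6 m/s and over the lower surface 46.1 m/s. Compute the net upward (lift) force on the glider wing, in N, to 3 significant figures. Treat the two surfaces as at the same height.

From P + ½ρv² = const at equal height, P_low − P_up = ½ρ(v_up² − v_low²).
ΔP = ½·1.07·(49.6² − 46.1²) = 179 Pa.
Lift = ΔP · A = 179 × 8.84 = 1580 N.

1580 N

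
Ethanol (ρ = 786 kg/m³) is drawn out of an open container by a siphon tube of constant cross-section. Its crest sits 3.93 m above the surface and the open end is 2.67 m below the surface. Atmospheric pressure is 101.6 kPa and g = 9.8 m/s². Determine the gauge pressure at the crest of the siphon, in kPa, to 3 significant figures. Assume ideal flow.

From the surface to the outlet (both open to atmosphere, surface at rest): v = √(2g·h_out) = √(2·9.8·2.67) = 7.23 m/s.
Continuity keeps v the same throughout the tube; from surface to crest, P_atm + 0 = P_top + ½ρv² + ρg·h_top.
P_top = 101600 − ½·786·7.23² − 786·9.8·3.93 = 50800 Pa. So P_gauge = P_top − P_atm = -50800 Pa.

P_gauge ≈ -50.8 kPa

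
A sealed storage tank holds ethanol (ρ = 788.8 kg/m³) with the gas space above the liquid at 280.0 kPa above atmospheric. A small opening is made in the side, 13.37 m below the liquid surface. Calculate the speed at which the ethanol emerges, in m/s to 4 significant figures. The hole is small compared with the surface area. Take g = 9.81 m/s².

v ≈ 31.18 m/s

Take point 1 at the surface (v₁ ≈ 0) and point 2 at the hole (at atmospheric pressure). Bernoulli: P₁ + ρg h = P_atm + ½ρv₂².
With P₁ − P_atm = 280000 Pa, v₂ = √(2gh + 2ΔP/ρ) = √(2·9.81·13.37 + 2·280000/788.8) = 31.18 m/s.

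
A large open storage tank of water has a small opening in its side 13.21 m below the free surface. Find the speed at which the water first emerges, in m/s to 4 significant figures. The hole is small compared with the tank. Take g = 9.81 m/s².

v ≈ 16.10 m/s

Torricelli's result v = √(2gh) gives v = √(2·9.81·13.21) = 16.10 m/s.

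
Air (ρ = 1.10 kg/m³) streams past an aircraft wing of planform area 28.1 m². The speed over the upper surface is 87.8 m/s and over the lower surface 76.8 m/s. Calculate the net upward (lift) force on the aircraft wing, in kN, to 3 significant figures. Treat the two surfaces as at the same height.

With equal heights on the two surfaces, Bernoulli gives P_lower − P_upper = ½ρ(v_upper² − v_lower²).
ΔP = ½·1.10·(87.8² − 76.8²) = 996 Pa.
Lift = ΔP · A = 996 × 28.1 = 28000 N.

F = 28.0 kN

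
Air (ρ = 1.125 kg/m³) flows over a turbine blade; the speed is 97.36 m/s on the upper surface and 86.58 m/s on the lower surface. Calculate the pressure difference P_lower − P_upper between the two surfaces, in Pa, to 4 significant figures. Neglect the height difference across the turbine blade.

ΔP = 1115 Pa

Bernoulli (same height): P_lower − P_upper = ½ρ(v_upper² − v_lower²).
ΔP = ½·1.125·(97.36² − 86.58²) = 1115 Pa.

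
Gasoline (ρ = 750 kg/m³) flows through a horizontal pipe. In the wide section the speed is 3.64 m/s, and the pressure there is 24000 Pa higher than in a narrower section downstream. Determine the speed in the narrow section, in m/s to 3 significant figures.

8.79 m/s

Along the level pipe P + ½ρv² is conserved, hence v₂² = v₁² + 2(P₁ − P₂)/ρ.
v₂ = √(3.64² + 2·24000/750) = √(13.2 + 64.0) = 8.79 m/s.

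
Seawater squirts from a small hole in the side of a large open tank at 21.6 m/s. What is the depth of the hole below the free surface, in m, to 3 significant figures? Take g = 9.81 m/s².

h ≈ 23.8 m

For a small hole in a large open tank, ½v² = gh, giving h = v²/(2g).
h = 21.6²/(2·9.81) = 467/19.62 = 23.8 m.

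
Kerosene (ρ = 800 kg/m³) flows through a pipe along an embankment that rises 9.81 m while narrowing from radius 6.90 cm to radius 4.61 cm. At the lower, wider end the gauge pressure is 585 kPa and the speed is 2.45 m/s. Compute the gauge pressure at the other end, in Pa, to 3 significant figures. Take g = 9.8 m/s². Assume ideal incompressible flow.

P₂ = 498000 Pa

Mass conservation (A₁v₁ = A₂v₂) gives v₂ = 2.45 × 150/66.8 = 5.49 m/s.
Applying Bernoulli between the two ends and solving for P₂: P₂ = P₁ + ½ρ(v₁² − v₂²) − ρgΔh.
P₂ = 585000 + ½·800·(2.45² − 5.49²) − 800·9.8·(+9.81) = 585000 + (-9650) − (76900) = 498000 Pa.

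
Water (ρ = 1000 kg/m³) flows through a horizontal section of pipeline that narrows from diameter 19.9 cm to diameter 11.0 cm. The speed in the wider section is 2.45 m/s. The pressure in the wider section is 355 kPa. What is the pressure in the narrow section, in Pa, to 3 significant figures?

P₂ = 326000 Pa

Continuity gives A₁v₁ = A₂v₂, so v₂ = (311 cm²)/(95.0 cm²) × 2.45 m/s = 8.02 m/s.
Bernoulli (h₁ = h₂): P₁ − P₂ = ½ρ(v₂² − v₁²).
P₂ = P₁ − ½ρ(v₂² − v₁²) = 355000 − ½·1000·(8.02² − 2.45²) = 355000 − 29100 = 326000 Pa.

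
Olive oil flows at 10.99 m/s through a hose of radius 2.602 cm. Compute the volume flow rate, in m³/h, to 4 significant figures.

Q ≈ 84.15 m³/h

Q = A·v = 0.002127 m² × 10.99 m/s = 0.02338 m³/s.
Converting: 0.02338 m³/s × 3600 = 84.15 m³/h.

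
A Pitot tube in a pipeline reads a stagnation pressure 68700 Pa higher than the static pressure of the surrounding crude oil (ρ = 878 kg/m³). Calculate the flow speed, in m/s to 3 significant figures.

The dynamic pressure equals the rise in static pressure at the stagnation point: ΔP = ½ρv².
v = √(2ΔP/ρ) = √(2·68700/878) = 12.5 m/s.

v ≈ 12.5 m/s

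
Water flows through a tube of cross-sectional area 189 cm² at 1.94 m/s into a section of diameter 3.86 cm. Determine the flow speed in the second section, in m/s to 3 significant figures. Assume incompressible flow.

Continuity gives A₁v₁ = A₂v₂, so v₂ = (189 cm²)/(11.7 cm²) × 1.94 m/s = 31.3 m/s.

v₂ ≈ 31.3 m/s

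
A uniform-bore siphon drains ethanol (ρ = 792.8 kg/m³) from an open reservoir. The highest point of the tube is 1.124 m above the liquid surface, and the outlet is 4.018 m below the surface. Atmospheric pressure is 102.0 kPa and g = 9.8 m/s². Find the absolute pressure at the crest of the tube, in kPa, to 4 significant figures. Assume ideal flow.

Bernoulli surface→outlet gives ½v² = g·h_out, so v = √(2·9.8·4.018) = 8.874 m/s.
The bore is uniform, so the speed at the crest is the same v. Bernoulli surface→crest: P_atm = P_top + ½ρv² + ρg·h_top.
P_top = 102000 − ½·792.8·8.874² − 792.8·9.8·1.124 = 62050 Pa.

P_top = 62.05 kPa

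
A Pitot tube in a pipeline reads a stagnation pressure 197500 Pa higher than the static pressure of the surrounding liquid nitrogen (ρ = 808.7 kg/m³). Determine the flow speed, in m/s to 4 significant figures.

The dynamic pressure equals the rise in static pressure at the stagnation point: ΔP = ½ρv².
v = √(2ΔP/ρ) = √(2·197500/808.7) = 22.10 m/s.

v = 22.10 m/s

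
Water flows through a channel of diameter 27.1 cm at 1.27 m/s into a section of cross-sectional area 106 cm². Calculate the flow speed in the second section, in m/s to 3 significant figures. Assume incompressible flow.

v₂ = 6.91 m/s

By continuity, v₂ = v₁·A₁/A₂ = 1.27·(577/106) = 6.91 m/s.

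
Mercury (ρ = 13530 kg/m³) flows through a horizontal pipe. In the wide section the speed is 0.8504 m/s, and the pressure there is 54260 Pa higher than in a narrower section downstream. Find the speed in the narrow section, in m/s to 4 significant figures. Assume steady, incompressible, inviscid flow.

v₂ = 2.957 m/s

With h₁ = h₂, rearranging Bernoulli gives v₂ = √(v₁² + 2ΔP/ρ).
v₂ = √(0.8504² + 2·54260/13530) = √(0.7232 + 8.021) = 2.957 m/s.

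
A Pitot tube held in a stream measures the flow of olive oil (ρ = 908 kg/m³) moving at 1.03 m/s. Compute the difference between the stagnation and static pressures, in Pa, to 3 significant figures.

ΔP ≈ 482 Pa

At the stagnation point the flow is brought to rest, so Bernoulli gives P_stag − P_static = ½ρv².
ΔP = ½·908·1.03² = 482 Pa.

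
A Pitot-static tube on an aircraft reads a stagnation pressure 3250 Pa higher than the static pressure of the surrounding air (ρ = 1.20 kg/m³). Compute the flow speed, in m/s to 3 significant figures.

Bernoulli between the free stream and the stagnation point: ½ρv² = P_stag − P_static.
v = √(2ΔP/ρ) = √(2·3250/1.20) = 73.6 m/s.

v ≈ 73.6 m/s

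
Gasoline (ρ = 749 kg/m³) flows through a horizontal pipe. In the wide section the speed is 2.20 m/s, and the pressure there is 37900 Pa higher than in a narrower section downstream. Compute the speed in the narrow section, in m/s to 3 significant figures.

v₂ ≈ 10.3 m/s

With h₁ = h₂, rearranging Bernoulli gives v₂ = √(v₁² + 2ΔP/ρ).
v₂ = √(2.20² + 2·37900/749) = √(4.84 + 101) = 10.3 m/s.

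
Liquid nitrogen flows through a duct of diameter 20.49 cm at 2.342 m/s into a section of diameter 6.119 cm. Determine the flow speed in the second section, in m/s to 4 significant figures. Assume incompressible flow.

v₂ ≈ 26.26 m/s

Mass conservation (A₁v₁ = A₂v₂) gives v₂ = 2.342 × 329.7/29.41 = 26.26 m/s.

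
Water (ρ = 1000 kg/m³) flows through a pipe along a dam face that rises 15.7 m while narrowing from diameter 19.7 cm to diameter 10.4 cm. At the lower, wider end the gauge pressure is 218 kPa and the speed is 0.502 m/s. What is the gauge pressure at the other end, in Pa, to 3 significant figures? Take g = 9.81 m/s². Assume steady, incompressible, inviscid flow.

P₂ = 62500 Pa

Mass conservation (A₁v₁ = A₂v₂) gives v₂ = 0.502 × 305/84.9 = 1.80 m/s.
Energy conservation along the streamline gives P₂ = P₁ − ½ρ(v₂² − v₁²) − ρg(h₂ − h₁).
P₂ = 218000 + ½·1000·(0.502² − 1.80²) − 1000·9.81·(+15.7) = 218000 + (-1500) − (154000) = 62500 Pa.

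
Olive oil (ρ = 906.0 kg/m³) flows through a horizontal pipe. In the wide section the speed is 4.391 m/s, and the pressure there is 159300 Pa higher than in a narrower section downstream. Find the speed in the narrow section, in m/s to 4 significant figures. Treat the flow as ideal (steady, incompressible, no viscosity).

v₂ ≈ 19.26 m/s

With h₁ = h₂, rearranging Bernoulli gives v₂ = √(v₁² + 2ΔP/ρ).
v₂ = √(4.391² + 2·159300/906.0) = √(19.28 + 351.7) = 19.26 m/s.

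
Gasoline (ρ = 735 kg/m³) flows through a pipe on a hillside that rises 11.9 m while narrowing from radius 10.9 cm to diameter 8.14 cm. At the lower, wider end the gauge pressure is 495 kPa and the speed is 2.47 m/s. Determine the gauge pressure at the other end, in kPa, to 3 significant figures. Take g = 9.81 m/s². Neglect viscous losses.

By continuity, v₂ = v₁·A₁/A₂ = 2.47·(373/52.0) = 17.7 m/s.
Applying Bernoulli between the two ends and solving for P₂: P₂ = P₁ + ½ρ(v₁² − v₂²) − ρgΔh.
P₂ = 495000 + ½·735·(2.47² − 17.7²) − 735·9.81·(+11.9) = 495000 + (-113000) − (85800) = 296000 Pa.

P₂ ≈ 296 kPa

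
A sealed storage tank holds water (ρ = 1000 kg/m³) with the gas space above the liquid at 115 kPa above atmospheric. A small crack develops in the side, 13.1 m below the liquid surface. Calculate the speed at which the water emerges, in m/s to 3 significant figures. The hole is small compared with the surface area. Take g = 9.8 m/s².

Take point 1 at the surface (v₁ ≈ 0) and point 2 at the hole (at atmospheric pressure). Bernoulli: P₁ + ρg h = P_atm + ½ρv₂².
With P₁ − P_atm = 115000 Pa, v₂ = √(2gh + 2ΔP/ρ) = √(2·9.8·13.1 + 2·115000/1000) = 22.1 m/s.

v ≈ 22.1 m/s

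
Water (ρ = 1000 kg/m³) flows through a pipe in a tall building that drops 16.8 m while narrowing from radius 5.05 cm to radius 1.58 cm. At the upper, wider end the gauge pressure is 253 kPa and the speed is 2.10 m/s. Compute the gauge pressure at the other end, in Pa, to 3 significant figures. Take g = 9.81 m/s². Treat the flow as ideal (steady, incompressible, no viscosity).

The volume flow rate is constant, so v₂ = (A₁/A₂)v₁ = (80.1/7.84)·2.10 = 21.5 m/s.
Applying Bernoulli between the two ends and solving for P₂: P₂ = P₁ + ½ρ(v₁² − v₂²) − ρgΔh.
P₂ = 253000 + ½·1000·(2.10² − 21.5²) − 1000·9.81·(−16.8) = 253000 + (-228000) − (-165000) = 190000 Pa.

190000 Pa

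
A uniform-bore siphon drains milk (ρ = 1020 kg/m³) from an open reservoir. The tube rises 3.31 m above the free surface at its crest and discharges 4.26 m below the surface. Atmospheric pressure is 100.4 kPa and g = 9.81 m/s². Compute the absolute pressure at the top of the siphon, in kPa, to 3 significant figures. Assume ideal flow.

P_top ≈ 24.7 kPa

From the surface to the outlet (both open to atmosphere, surface at rest): v = √(2g·h_out) = √(2·9.81·4.26) = 9.14 m/s.
With constant cross-section the crest speed equals v; applying Bernoulli from the surface up to the crest, P_top = P_atm − ½ρv² − ρg·h_top.
P_top = 100400 − ½·1020·9.14² − 1020·9.81·3.31 = 24700 Pa.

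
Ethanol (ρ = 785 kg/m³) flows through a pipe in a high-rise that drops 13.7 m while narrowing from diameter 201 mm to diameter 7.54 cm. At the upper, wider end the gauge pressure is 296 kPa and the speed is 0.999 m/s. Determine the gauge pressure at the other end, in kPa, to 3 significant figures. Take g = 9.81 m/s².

By continuity, v₂ = v₁·A₁/A₂ = 0.999·(317/44.7) = 7.10 m/s.
Bernoulli: P₁ + ½ρv₁² + ρg h₁ = P₂ + ½ρv₂² + ρg h₂, so P₂ = P₁ + ½ρ(v₁² − v₂²) − ρg(h₂ − h₁).
P₂ = 296000 + ½·785·(0.999² − 7.10²) − 785·9.81·(−13.7) = 296000 + (-19400) − (-106000) = 382000 Pa.

P₂ = 382 kPa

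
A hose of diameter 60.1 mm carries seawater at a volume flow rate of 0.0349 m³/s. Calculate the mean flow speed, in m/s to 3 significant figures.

v ≈ 12.3 m/s

Q = 0.0349 m³/s = 0.0349 m³/s.
v = Q/A = 0.0349 / 0.00284 = 12.3 m/s.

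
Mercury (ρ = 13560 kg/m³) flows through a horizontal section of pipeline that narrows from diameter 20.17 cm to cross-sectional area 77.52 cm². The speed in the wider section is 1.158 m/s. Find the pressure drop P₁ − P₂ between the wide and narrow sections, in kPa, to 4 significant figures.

By continuity, v₂ = v₁·A₁/A₂ = 1.158·(319.5/77.52) = 4.773 m/s.
With no height change, Bernoulli's equation is P₁ + ½ρv₁² = P₂ + ½ρv₂².
P₁ − P₂ = ½·13560·(4.773² − 1.158²) = ½·13560·21.44 = 145400 Pa.

ΔP ≈ 145.4 kPa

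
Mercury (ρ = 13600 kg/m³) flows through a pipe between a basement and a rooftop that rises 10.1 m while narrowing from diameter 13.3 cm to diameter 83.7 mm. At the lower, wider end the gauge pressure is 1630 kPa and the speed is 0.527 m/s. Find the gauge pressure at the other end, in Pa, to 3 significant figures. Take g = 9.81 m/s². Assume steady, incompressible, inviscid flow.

P₂ = 272000 Pa

The volume flow rate is constant, so v₂ = (A₁/A₂)v₁ = (139/55.0)·0.527 = 1.33 m/s.
Bernoulli: P₁ + ½ρv₁² + ρg h₁ = P₂ + ½ρv₂² + ρg h₂, so P₂ = P₁ + ½ρ(v₁² − v₂²) − ρg(h₂ − h₁).
P₂ = 1630000 + ½·13600·(0.527² − 1.33²) − 13600·9.81·(+10.1) = 1630000 + (-10200) − (1350000) = 272000 Pa.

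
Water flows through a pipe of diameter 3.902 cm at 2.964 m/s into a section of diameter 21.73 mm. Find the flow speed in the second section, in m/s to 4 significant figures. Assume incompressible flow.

v₂ = 9.557 m/s

Continuity gives A₁v₁ = A₂v₂, so v₂ = (11.96 cm²)/(3.709 cm²) × 2.964 m/s = 9.557 m/s.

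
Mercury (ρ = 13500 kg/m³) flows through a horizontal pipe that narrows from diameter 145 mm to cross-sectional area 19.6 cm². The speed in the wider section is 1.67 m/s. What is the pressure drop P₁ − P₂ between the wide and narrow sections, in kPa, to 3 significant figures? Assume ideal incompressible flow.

ΔP = 1320 kPa

The volume flow rate is constant, so v₂ = (A₁/A₂)v₁ = (165/19.6)·1.67 = 14.1 m/s.
With no height change, Bernoulli's equation is P₁ + ½ρv₁² = P₂ + ½ρv₂².
P₁ − P₂ = ½·13500·(14.1² − 1.67²) = ½·13500·195 = 1320000 Pa.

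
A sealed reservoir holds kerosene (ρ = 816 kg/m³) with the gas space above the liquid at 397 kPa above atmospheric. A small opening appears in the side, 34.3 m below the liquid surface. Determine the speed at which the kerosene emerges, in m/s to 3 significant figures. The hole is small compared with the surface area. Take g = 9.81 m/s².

40.6 m/s

Take point 1 at the surface (v₁ ≈ 0) and point 2 at the hole (at atmospheric pressure). Bernoulli: P₁ + ρg h = P_atm + ½ρv₂².
With P₁ − P_atm = 397000 Pa, v₂ = √(2gh + 2ΔP/ρ) = √(2·9.81·34.3 + 2·397000/816) = 40.6 m/s.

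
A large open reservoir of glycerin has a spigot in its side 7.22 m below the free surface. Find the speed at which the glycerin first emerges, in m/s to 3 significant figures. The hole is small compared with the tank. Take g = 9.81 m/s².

With the surface at rest and both surface and jet at atmospheric pressure, Bernoulli gives ρg h = ½ρv², so v = √(2gh) = √(2·9.81·7.22) = 11.9 m/s.

v ≈ 11.9 m/s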